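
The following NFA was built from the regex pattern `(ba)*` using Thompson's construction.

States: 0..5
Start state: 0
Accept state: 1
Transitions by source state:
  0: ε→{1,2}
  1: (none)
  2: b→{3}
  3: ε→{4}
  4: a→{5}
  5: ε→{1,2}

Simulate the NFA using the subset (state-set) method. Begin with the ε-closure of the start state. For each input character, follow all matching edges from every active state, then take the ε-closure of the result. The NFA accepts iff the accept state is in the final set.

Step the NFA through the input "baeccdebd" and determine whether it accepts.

Answer: REJECT

Trace:
initial (ε-close {0}): {0,1,2}
'b' @ 1: {3,4}
'a' @ 2: {1,2,5}  [accepting]
'e' @ 3: {}  — dead — no transitions
rest 'ccdebd' ignored (set empty)
end set {} — state 1 not in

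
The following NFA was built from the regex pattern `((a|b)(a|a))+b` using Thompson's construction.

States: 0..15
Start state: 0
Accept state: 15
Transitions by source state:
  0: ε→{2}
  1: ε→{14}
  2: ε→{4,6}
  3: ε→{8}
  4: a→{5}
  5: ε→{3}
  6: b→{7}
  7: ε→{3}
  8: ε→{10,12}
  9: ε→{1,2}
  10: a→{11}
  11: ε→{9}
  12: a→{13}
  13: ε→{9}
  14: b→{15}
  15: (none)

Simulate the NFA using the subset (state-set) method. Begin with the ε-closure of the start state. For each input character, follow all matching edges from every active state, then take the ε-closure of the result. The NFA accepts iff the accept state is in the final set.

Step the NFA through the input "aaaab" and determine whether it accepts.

Answer: ACCEPT

Steps:
initial (ε-close {0}): {0,2,4,6}
'a' @ 1: {3,5,8,10,12}
'a' @ 2: {1,2,4,6,9,11,13,14}
'a' @ 3: {3,5,8,10,12}
'a' @ 4: {1,2,4,6,9,11,13,14}
'b' @ 5: {3,7,8,10,12,15}  (accept∈set)
end set {3,7,8,10,12,15} — state 15 in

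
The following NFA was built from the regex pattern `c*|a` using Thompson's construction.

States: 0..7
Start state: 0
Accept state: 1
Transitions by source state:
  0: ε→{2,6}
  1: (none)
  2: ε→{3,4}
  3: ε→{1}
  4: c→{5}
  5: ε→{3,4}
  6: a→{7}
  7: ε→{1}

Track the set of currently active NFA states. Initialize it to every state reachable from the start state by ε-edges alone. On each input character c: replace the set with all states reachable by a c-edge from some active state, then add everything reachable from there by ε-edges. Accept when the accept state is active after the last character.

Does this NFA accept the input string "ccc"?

Answer: ACCEPT

Derivation:
start: ε-closure({0}) = {0,1,2,3,4,6}
'c' @ 1: {1,3,4,5}  [accepting]
'c' @ 2: {1,3,4,5}  [accepting]
'c' @ 3: {1,3,4,5}  [accepting]
final: {1,3,4,5}; accept 1 in set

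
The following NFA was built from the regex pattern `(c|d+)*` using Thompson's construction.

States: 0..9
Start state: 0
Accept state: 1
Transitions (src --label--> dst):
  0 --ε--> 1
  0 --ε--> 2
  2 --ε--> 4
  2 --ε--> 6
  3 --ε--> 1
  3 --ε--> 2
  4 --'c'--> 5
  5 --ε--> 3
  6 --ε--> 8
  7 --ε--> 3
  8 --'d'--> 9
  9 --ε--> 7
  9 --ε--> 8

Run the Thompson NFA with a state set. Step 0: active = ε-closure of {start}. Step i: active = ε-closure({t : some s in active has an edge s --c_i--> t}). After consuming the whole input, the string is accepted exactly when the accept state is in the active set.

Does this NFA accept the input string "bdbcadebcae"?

Answer: REJECT

Steps:
start: ε-closure({0}) = {0,1,2,4,6,8}
'b' @ 1: {}  — no active states
rest 'dbcadebcae' ignored (set empty)
after full input: {}  (accept=1 not in)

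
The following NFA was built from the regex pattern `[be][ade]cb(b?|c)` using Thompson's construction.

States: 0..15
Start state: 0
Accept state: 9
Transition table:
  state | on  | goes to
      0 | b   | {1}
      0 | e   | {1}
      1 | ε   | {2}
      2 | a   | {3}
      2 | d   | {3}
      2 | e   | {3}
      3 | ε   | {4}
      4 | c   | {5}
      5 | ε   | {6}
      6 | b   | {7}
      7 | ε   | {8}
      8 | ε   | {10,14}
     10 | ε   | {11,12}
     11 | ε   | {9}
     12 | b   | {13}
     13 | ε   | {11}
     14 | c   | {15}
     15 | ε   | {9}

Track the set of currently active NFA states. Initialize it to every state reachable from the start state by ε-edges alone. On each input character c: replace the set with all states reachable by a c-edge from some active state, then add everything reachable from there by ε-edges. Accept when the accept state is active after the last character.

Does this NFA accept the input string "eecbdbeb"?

S₀ = ε-closure({0}) = {0}
'e' @ 1: {1,2}
'e' @ 2: {3,4}
'c' @ 3: {5,6}
'b' @ 4: {7,8,9,10,11,12,14}  ✓accept
'd' @ 5: {}  — no active states
rest 'beb' ignored (set empty)
end set {} — state 9 not in

Answer: REJECT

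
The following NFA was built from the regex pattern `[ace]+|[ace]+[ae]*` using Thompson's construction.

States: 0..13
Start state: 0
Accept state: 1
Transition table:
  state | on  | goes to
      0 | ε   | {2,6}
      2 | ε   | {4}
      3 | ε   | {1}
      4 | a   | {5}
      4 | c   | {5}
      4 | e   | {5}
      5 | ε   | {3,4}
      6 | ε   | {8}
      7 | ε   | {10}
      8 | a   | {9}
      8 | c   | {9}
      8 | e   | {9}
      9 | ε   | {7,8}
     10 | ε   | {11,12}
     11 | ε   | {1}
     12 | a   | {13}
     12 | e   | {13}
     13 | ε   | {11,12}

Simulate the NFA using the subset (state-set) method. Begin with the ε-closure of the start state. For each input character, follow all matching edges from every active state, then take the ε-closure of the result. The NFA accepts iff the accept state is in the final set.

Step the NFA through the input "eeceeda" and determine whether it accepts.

Answer: REJECT

Derivation:
S₀ = ε-closure({0}) = {0,2,4,6,8}
'e' @ 1: {1,3,4,5,7,8,9,10,11,12}  ✓accept
'e' @ 2: {1,3,4,5,7,8,9,10,11,12,13}  ✓accept
'c' @ 3: {1,3,4,5,7,8,9,10,11,12}  ✓accept
'e' @ 4: {1,3,4,5,7,8,9,10,11,12,13}  ✓accept
'e' @ 5: {1,3,4,5,7,8,9,10,11,12,13}  ✓accept
'd' @ 6: {}  — dead — no transitions
rest 'a' ignored (set empty)
final: {}; accept 1 not in set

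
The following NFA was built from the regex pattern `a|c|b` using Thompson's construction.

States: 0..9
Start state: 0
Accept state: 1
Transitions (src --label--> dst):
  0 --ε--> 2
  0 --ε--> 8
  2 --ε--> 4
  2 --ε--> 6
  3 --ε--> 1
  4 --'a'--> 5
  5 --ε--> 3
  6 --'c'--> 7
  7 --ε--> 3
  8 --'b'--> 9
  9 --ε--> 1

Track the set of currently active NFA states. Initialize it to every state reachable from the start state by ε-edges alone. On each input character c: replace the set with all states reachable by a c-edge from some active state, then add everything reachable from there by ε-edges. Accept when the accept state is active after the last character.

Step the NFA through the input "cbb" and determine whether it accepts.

Answer: REJECT

Trace:
S₀ = ε-closure({0}) = {0,2,4,6,8}
'c' @ 1: {1,3,7}  ✓accept
'b' @ 2: {}  — dead — no transitions
rest 'b' ignored (set empty)
final: {}; accept 1 not in set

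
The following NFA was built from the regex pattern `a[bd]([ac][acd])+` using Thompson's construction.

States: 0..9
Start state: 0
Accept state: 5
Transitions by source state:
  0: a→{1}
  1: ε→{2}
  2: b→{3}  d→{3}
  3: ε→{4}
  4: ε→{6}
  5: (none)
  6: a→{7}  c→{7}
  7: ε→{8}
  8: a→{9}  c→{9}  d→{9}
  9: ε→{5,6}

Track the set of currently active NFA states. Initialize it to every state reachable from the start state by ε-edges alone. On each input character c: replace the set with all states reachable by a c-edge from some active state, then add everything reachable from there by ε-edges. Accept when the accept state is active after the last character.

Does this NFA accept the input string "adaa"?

S₀ = ε-closure({0}) = {0}
'a' @ 1: {1,2}
'd' @ 2: {3,4,6}
'a' @ 3: {7,8}
'a' @ 4: {5,6,9}  ✓accept
end set {5,6,9} — state 5 in

Answer: ACCEPT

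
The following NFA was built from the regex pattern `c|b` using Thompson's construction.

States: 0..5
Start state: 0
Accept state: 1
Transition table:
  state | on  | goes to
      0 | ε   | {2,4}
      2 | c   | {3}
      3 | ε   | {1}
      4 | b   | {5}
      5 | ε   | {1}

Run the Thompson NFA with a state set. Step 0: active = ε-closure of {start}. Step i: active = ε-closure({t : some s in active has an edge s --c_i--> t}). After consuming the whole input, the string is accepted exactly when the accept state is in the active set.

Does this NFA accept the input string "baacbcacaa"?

Answer: REJECT

Steps:
start: ε-closure({0}) = {0,2,4}
'b' @ 1: {1,5}  (accept∈set)
'a' @ 2: {}  — dead — no transitions
rest 'acbcacaa' ignored (set empty)
final: {}; accept 1 not in set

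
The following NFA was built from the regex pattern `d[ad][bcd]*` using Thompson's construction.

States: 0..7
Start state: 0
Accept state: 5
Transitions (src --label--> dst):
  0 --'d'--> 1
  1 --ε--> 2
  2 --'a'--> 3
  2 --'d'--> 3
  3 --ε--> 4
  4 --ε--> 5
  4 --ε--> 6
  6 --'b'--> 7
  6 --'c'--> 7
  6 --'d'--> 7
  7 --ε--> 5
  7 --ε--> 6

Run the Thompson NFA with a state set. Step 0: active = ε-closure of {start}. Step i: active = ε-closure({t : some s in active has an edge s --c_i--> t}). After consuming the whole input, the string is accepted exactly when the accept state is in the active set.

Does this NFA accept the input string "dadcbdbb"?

Answer: ACCEPT

Trace:
initial (ε-close {0}): {0}
'd' @ 1: {1,2}
'a' @ 2: {3,4,5,6}  (accept∈set)
'd' @ 3: {5,6,7}  (accept∈set)
'c' @ 4: {5,6,7}  (accept∈set)
'b' @ 5: {5,6,7}  (accept∈set)
'd' @ 6: {5,6,7}  (accept∈set)
'b' @ 7: {5,6,7}  (accept∈set)
'b' @ 8: {5,6,7}  (accept∈set)
final: {5,6,7}; accept 5 in set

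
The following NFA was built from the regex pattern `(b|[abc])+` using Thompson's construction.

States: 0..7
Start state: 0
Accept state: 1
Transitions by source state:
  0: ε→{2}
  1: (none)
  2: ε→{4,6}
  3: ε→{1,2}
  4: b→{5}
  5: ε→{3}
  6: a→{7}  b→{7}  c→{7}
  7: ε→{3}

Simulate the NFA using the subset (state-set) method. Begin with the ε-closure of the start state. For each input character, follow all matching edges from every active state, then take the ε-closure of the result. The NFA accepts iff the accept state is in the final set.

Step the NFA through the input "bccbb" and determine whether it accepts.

initial (ε-close {0}): {0,2,4,6}
'b' @ 1: {1,2,3,4,5,6,7}  (accept∈set)
'c' @ 2: {1,2,3,4,6,7}  (accept∈set)
'c' @ 3: {1,2,3,4,6,7}  (accept∈set)
'b' @ 4: {1,2,3,4,5,6,7}  (accept∈set)
'b' @ 5: {1,2,3,4,5,6,7}  (accept∈set)
end set {1,2,3,4,5,6,7} — state 1 in

Answer: ACCEPT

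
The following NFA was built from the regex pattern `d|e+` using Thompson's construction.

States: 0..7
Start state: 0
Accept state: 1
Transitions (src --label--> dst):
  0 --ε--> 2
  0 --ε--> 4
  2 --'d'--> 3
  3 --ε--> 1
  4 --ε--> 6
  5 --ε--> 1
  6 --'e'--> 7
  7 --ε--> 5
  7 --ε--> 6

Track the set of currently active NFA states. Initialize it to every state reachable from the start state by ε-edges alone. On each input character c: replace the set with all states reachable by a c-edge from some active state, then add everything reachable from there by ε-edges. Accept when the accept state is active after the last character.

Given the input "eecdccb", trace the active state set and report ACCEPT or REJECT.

initial (ε-close {0}): {0,2,4,6}
'e' @ 1: {1,5,6,7}  (accept∈set)
'e' @ 2: {1,5,6,7}  (accept∈set)
'c' @ 3: {}  — state set empty
rest 'dccb' ignored (set empty)
after full input: {}  (accept=1 not in)

Answer: REJECT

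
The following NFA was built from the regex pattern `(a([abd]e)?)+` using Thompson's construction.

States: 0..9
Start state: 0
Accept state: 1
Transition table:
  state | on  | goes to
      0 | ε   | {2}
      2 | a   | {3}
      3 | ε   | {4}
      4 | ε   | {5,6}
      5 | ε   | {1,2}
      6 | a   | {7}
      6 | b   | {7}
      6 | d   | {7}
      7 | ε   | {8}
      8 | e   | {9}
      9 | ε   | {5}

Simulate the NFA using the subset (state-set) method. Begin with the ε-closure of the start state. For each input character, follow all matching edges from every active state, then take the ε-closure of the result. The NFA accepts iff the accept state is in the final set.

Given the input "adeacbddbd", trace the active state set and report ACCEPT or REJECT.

S₀ = ε-closure({0}) = {0,2}
'a' @ 1: {1,2,3,4,5,6}  [accepting]
'd' @ 2: {7,8}
'e' @ 3: {1,2,5,9}  [accepting]
'a' @ 4: {1,2,3,4,5,6}  [accepting]
'c' @ 5: {}  — dead — no transitions
rest 'bddbd' ignored (set empty)
after full input: {}  (accept=1 not in)

Answer: REJECT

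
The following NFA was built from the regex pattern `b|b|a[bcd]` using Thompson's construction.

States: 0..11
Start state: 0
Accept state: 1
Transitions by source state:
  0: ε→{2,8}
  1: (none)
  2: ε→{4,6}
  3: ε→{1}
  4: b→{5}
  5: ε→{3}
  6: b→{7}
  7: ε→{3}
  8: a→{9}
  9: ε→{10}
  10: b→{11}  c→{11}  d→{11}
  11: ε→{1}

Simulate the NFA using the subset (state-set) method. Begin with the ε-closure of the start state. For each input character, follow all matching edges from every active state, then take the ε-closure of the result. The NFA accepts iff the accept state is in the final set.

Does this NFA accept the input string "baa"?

Answer: REJECT

Derivation:
start: ε-closure({0}) = {0,2,4,6,8}
'b' @ 1: {1,3,5,7}  ✓accept
'a' @ 2: {}  — dead — no transitions
rest 'a' ignored (set empty)
final: {}; accept 1 not in set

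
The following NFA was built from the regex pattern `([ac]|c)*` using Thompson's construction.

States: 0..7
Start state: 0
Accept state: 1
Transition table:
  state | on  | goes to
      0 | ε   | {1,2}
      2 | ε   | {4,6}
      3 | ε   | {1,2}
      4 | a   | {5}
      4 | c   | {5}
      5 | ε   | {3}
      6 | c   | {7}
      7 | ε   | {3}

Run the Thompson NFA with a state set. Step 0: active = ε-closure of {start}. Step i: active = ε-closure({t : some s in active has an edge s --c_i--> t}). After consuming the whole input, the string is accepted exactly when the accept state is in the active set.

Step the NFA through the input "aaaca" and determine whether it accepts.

Answer: ACCEPT

Derivation:
S₀ = ε-closure({0}) = {0,1,2,4,6}
'a' @ 1: {1,2,3,4,5,6}  [accepting]
'a' @ 2: {1,2,3,4,5,6}  [accepting]
'a' @ 3: {1,2,3,4,5,6}  [accepting]
'c' @ 4: {1,2,3,4,5,6,7}  [accepting]
'a' @ 5: {1,2,3,4,5,6}  [accepting]
final: {1,2,3,4,5,6}; accept 1 in set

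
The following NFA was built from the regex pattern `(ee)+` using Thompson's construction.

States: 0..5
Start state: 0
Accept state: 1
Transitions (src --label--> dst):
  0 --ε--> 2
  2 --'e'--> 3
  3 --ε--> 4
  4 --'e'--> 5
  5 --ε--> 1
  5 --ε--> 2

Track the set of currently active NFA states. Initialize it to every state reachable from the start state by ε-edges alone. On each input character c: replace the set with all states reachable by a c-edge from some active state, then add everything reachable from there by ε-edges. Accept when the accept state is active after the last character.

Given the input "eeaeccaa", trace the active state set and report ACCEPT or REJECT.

Answer: REJECT

Trace:
start: ε-closure({0}) = {0,2}
'e' @ 1: {3,4}
'e' @ 2: {1,2,5}  ✓accept
'a' @ 3: {}  — dead — no transitions
rest 'eccaa' ignored (set empty)
after full input: {}  (accept=1 not in)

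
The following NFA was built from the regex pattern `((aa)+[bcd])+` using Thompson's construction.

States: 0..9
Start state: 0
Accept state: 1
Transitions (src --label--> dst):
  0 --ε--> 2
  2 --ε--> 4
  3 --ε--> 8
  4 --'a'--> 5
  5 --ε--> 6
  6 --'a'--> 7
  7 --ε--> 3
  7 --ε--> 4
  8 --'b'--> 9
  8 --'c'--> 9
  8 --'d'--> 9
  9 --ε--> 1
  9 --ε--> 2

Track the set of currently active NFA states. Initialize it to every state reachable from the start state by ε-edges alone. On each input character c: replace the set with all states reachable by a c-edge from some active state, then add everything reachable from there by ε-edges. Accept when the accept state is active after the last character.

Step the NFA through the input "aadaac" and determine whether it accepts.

Answer: ACCEPT

Steps:
initial (ε-close {0}): {0,2,4}
'a' @ 1: {5,6}
'a' @ 2: {3,4,7,8}
'd' @ 3: {1,2,4,9}  (accept∈set)
'a' @ 4: {5,6}
'a' @ 5: {3,4,7,8}
'c' @ 6: {1,2,4,9}  (accept∈set)
after full input: {1,2,4,9}  (accept=1 in)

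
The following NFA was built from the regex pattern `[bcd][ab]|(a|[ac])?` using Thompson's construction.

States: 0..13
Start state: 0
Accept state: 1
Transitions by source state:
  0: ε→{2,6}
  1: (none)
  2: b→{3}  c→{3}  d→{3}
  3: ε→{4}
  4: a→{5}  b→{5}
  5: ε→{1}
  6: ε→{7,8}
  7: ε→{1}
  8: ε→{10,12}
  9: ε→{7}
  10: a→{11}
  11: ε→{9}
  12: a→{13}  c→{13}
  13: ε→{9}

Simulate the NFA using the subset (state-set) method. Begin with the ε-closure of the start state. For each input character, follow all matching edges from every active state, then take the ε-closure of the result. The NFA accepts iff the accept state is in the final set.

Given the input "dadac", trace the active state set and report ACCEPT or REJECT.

Answer: REJECT

Steps:
start: ε-closure({0}) = {0,1,2,6,7,8,10,12}
'd' @ 1: {3,4}
'a' @ 2: {1,5}  (accept∈set)
'd' @ 3: {}  — no active states
rest 'ac' ignored (set empty)
end set {} — state 1 not in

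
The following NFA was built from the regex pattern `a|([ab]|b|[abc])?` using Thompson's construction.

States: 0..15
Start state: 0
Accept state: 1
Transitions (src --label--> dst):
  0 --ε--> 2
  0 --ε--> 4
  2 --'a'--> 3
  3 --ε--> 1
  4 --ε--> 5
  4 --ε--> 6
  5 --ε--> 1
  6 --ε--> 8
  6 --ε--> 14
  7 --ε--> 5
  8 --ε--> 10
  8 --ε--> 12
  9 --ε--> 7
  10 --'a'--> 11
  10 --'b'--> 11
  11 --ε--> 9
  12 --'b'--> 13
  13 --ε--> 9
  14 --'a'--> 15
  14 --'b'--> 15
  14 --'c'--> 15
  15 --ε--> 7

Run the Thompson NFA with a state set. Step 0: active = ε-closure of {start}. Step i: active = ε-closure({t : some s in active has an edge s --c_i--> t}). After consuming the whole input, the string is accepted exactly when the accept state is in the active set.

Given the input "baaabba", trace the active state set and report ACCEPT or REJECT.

Answer: REJECT

Trace:
S₀ = ε-closure({0}) = {0,1,2,4,5,6,8,10,12,14}
'b' @ 1: {1,5,7,9,11,13,15}  ✓accept
'a' @ 2: {}  — dead — no transitions
rest 'aabba' ignored (set empty)
after full input: {}  (accept=1 not in)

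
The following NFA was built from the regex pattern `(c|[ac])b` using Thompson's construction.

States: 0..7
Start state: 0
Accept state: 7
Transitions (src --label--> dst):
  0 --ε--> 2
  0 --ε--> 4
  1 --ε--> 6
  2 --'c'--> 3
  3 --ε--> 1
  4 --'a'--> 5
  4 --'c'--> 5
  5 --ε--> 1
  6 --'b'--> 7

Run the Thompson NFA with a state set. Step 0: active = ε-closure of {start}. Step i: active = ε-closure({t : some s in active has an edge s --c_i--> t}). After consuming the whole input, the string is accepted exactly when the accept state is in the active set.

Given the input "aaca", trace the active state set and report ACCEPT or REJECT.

Answer: REJECT

Derivation:
S₀ = ε-closure({0}) = {0,2,4}
'a' @ 1: {1,5,6}
'a' @ 2: {}  — dead — no transitions
rest 'ca' ignored (set empty)
after full input: {}  (accept=7 not in)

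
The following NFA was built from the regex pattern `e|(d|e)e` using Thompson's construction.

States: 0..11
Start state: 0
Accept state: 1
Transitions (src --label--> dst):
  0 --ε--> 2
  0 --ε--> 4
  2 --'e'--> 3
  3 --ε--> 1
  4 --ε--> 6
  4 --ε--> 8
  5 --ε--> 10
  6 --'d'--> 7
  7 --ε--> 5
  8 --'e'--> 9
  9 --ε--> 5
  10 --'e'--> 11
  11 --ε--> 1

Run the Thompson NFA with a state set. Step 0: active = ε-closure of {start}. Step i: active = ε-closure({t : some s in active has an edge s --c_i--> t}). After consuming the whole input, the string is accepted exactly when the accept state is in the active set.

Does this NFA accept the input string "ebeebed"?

Answer: REJECT

Derivation:
S₀ = ε-closure({0}) = {0,2,4,6,8}
'e' @ 1: {1,3,5,9,10}  (accept∈set)
'b' @ 2: {}  — dead — no transitions
rest 'eebed' ignored (set empty)
after full input: {}  (accept=1 not in)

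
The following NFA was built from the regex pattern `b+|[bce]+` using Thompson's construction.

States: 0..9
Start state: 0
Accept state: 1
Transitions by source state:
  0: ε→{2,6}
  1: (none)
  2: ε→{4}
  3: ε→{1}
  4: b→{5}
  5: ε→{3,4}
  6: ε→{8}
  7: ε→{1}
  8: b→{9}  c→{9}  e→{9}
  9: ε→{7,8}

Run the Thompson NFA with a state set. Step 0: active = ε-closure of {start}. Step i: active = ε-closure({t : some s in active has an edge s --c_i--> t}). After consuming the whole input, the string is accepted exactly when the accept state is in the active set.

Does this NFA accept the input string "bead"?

S₀ = ε-closure({0}) = {0,2,4,6,8}
'b' @ 1: {1,3,4,5,7,8,9}  ✓accept
'e' @ 2: {1,7,8,9}  ✓accept
'a' @ 3: {}  — state set empty
rest 'd' ignored (set empty)
final: {}; accept 1 not in set

Answer: REJECT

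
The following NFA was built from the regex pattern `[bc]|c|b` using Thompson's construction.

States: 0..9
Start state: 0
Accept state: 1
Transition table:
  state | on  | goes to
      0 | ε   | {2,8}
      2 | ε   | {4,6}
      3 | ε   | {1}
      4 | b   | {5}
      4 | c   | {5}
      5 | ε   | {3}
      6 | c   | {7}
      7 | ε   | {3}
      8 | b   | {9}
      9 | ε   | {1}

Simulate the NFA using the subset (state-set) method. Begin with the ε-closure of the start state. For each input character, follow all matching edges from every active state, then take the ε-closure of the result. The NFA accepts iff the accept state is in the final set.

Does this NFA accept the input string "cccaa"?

S₀ = ε-closure({0}) = {0,2,4,6,8}
'c' @ 1: {1,3,5,7}  ✓accept
'c' @ 2: {}  — dead — no transitions
rest 'caa' ignored (set empty)
end set {} — state 1 not in

Answer: REJECT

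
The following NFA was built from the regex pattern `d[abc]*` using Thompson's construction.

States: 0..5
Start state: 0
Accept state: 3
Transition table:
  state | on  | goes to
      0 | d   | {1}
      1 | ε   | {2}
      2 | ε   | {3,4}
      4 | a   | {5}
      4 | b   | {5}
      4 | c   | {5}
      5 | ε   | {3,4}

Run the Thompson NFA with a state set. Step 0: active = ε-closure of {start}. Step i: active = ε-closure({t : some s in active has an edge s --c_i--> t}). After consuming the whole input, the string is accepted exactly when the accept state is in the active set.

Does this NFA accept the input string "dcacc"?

Answer: ACCEPT

Derivation:
S₀ = ε-closure({0}) = {0}
'd' @ 1: {1,2,3,4}  ✓accept
'c' @ 2: {3,4,5}  ✓accept
'a' @ 3: {3,4,5}  ✓accept
'c' @ 4: {3,4,5}  ✓accept
'c' @ 5: {3,4,5}  ✓accept
end set {3,4,5} — state 3 in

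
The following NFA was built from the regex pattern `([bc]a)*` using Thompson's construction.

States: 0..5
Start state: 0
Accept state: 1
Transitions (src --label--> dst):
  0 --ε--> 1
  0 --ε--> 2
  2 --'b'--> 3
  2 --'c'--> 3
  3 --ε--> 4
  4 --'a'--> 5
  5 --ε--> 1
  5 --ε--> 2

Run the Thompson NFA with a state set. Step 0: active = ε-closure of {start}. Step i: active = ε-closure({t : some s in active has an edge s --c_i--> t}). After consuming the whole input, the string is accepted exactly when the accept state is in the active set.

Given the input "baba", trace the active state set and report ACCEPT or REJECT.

Answer: ACCEPT

Trace:
initial (ε-close {0}): {0,1,2}
'b' @ 1: {3,4}
'a' @ 2: {1,2,5}  [accepting]
'b' @ 3: {3,4}
'a' @ 4: {1,2,5}  [accepting]
after full input: {1,2,5}  (accept=1 in)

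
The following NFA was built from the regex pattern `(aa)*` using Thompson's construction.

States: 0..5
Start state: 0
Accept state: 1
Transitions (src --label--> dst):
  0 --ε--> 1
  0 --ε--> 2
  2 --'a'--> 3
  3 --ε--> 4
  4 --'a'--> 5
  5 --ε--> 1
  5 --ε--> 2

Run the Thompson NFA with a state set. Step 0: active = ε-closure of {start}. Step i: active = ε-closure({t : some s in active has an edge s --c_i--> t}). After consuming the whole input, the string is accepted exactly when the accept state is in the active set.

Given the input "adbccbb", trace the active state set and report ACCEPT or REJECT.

Answer: REJECT

Trace:
start: ε-closure({0}) = {0,1,2}
'a' @ 1: {3,4}
'd' @ 2: {}  — dead — no transitions
rest 'bccbb' ignored (set empty)
end set {} — state 1 not in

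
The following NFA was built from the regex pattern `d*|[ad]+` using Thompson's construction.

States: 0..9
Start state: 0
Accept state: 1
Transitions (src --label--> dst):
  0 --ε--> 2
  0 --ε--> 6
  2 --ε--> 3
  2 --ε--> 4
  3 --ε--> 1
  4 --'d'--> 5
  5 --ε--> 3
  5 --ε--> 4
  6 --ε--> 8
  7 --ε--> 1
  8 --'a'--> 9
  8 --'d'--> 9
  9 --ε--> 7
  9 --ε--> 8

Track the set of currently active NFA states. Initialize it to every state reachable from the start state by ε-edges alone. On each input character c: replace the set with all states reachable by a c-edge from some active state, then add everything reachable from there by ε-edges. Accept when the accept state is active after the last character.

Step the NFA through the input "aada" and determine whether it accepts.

Answer: ACCEPT

Steps:
S₀ = ε-closure({0}) = {0,1,2,3,4,6,8}
'a' @ 1: {1,7,8,9}  ✓accept
'a' @ 2: {1,7,8,9}  ✓accept
'd' @ 3: {1,7,8,9}  ✓accept
'a' @ 4: {1,7,8,9}  ✓accept
end set {1,7,8,9} — state 1 in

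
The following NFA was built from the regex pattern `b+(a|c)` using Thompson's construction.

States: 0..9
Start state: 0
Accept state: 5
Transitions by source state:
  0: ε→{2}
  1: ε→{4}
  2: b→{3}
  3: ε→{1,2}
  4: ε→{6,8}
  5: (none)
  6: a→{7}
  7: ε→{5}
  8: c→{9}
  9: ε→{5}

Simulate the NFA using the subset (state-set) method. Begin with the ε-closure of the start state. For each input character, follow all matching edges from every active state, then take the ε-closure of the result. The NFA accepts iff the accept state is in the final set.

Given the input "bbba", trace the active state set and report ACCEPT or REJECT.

Answer: ACCEPT

Derivation:
start: ε-closure({0}) = {0,2}
'b' @ 1: {1,2,3,4,6,8}
'b' @ 2: {1,2,3,4,6,8}
'b' @ 3: {1,2,3,4,6,8}
'a' @ 4: {5,7}  [accepting]
end set {5,7} — state 5 in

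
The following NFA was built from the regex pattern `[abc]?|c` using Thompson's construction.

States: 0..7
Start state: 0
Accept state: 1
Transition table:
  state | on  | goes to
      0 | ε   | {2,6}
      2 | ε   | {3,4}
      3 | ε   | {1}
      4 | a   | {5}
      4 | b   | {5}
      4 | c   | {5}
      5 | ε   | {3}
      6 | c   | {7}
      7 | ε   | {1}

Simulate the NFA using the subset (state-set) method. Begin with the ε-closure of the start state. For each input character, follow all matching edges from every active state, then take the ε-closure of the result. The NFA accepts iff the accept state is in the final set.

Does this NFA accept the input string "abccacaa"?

initial (ε-close {0}): {0,1,2,3,4,6}
'a' @ 1: {1,3,5}  (accept∈set)
'b' @ 2: {}  — state set empty
rest 'ccacaa' ignored (set empty)
after full input: {}  (accept=1 not in)

Answer: REJECT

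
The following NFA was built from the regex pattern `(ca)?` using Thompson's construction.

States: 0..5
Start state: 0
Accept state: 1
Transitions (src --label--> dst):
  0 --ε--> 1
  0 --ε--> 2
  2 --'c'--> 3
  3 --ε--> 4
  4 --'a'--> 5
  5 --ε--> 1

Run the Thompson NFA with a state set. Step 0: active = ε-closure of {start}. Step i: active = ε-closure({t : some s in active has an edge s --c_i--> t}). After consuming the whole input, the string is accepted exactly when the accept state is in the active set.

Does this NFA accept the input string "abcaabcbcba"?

Answer: REJECT

Derivation:
initial (ε-close {0}): {0,1,2}
'a' @ 1: {}  — dead — no transitions
rest 'bcaabcbcba' ignored (set empty)
end set {} — state 1 not in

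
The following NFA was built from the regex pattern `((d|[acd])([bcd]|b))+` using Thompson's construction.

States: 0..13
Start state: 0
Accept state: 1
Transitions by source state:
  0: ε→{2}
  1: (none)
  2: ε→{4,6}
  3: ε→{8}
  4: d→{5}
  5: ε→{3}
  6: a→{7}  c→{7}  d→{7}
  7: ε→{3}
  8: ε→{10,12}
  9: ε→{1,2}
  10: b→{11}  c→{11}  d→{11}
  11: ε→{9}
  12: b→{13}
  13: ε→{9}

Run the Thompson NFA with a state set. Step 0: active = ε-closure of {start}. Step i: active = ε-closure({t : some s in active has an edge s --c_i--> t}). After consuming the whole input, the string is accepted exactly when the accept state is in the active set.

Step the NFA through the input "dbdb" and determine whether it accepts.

Answer: ACCEPT

Trace:
initial (ε-close {0}): {0,2,4,6}
'd' @ 1: {3,5,7,8,10,12}
'b' @ 2: {1,2,4,6,9,11,13}  ✓accept
'd' @ 3: {3,5,7,8,10,12}
'b' @ 4: {1,2,4,6,9,11,13}  ✓accept
final: {1,2,4,6,9,11,13}; accept 1 in set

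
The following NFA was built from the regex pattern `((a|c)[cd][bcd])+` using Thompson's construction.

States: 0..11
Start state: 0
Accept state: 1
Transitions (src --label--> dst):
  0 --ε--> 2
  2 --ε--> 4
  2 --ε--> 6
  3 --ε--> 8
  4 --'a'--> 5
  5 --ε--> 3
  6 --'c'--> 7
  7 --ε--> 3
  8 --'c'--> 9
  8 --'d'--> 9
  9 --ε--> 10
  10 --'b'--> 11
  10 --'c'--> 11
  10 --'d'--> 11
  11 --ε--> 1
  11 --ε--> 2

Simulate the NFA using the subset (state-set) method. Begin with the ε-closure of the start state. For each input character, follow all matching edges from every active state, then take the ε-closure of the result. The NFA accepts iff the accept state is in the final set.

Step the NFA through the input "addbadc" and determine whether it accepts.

start: ε-closure({0}) = {0,2,4,6}
'a' @ 1: {3,5,8}
'd' @ 2: {9,10}
'd' @ 3: {1,2,4,6,11}  ✓accept
'b' @ 4: {}  — no active states
rest 'adc' ignored (set empty)
after full input: {}  (accept=1 not in)

Answer: REJECT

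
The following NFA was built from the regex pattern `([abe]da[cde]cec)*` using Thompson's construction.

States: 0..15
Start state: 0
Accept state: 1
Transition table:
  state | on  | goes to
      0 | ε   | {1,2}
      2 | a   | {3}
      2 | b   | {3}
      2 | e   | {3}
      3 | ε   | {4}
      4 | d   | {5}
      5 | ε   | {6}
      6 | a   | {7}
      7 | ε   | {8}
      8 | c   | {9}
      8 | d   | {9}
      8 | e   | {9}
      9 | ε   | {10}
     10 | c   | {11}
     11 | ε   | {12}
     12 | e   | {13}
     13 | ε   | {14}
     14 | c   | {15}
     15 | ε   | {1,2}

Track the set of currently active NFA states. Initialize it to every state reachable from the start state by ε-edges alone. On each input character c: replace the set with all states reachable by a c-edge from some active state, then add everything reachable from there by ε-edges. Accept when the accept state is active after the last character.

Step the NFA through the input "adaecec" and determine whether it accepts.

S₀ = ε-closure({0}) = {0,1,2}
'a' @ 1: {3,4}
'd' @ 2: {5,6}
'a' @ 3: {7,8}
'e' @ 4: {9,10}
'c' @ 5: {11,12}
'e' @ 6: {13,14}
'c' @ 7: {1,2,15}  [accepting]
after full input: {1,2,15}  (accept=1 in)

Answer: ACCEPT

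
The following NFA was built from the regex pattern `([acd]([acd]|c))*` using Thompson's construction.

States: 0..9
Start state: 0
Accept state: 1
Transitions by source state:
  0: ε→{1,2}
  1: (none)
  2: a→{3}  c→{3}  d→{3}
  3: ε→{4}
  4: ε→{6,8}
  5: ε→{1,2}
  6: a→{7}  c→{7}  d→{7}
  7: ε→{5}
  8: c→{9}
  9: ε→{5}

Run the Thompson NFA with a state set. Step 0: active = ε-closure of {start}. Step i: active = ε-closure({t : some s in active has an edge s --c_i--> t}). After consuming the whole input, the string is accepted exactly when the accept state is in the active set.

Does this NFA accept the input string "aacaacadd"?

initial (ε-close {0}): {0,1,2}
'a' @ 1: {3,4,6,8}
'a' @ 2: {1,2,5,7}  (accept∈set)
'c' @ 3: {3,4,6,8}
'a' @ 4: {1,2,5,7}  (accept∈set)
'a' @ 5: {3,4,6,8}
'c' @ 6: {1,2,5,7,9}  (accept∈set)
'a' @ 7: {3,4,6,8}
'd' @ 8: {1,2,5,7}  (accept∈set)
'd' @ 9: {3,4,6,8}
end set {3,4,6,8} — state 1 not in

Answer: REJECT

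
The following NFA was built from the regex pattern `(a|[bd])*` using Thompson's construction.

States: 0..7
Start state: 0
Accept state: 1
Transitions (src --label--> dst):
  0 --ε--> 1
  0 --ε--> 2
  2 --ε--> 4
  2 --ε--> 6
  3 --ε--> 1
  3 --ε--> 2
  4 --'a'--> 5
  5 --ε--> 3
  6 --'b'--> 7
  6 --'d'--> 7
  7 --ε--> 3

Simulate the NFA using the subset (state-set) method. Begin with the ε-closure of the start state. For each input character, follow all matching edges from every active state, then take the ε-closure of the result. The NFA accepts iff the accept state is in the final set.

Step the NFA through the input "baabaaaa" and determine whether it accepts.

start: ε-closure({0}) = {0,1,2,4,6}
'b' @ 1: {1,2,3,4,6,7}  [accepting]
'a' @ 2: {1,2,3,4,5,6}  [accepting]
'a' @ 3: {1,2,3,4,5,6}  [accepting]
'b' @ 4: {1,2,3,4,6,7}  [accepting]
'a' @ 5: {1,2,3,4,5,6}  [accepting]
'a' @ 6: {1,2,3,4,5,6}  [accepting]
'a' @ 7: {1,2,3,4,5,6}  [accepting]
'a' @ 8: {1,2,3,4,5,6}  [accepting]
end set {1,2,3,4,5,6} — state 1 in

Answer: ACCEPT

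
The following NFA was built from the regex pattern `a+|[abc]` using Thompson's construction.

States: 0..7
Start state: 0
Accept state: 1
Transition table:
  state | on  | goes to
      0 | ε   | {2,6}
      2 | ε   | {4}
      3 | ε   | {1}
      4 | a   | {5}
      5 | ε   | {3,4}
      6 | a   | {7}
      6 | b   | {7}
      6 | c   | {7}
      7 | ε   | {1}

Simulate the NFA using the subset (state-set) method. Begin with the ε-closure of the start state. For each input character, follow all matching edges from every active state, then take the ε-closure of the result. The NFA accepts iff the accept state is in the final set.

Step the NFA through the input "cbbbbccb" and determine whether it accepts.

Answer: REJECT

Derivation:
start: ε-closure({0}) = {0,2,4,6}
'c' @ 1: {1,7}  [accepting]
'b' @ 2: {}  — state set empty
rest 'bbbccb' ignored (set empty)
after full input: {}  (accept=1 not in)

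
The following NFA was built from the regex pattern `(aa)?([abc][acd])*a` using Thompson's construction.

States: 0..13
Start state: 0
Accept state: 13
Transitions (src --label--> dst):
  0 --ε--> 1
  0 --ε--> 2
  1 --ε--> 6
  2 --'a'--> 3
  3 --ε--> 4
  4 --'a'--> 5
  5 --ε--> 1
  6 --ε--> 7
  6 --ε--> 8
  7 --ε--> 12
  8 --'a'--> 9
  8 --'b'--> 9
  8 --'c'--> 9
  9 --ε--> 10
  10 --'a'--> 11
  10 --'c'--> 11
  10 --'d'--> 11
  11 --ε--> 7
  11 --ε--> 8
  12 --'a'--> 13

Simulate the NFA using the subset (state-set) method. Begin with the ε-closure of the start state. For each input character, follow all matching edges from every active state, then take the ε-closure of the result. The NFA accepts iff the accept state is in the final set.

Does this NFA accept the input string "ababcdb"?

S₀ = ε-closure({0}) = {0,1,2,6,7,8,12}
'a' @ 1: {3,4,9,10,13}  (accept∈set)
'b' @ 2: {}  — state set empty
rest 'abcdb' ignored (set empty)
after full input: {}  (accept=13 not in)

Answer: REJECT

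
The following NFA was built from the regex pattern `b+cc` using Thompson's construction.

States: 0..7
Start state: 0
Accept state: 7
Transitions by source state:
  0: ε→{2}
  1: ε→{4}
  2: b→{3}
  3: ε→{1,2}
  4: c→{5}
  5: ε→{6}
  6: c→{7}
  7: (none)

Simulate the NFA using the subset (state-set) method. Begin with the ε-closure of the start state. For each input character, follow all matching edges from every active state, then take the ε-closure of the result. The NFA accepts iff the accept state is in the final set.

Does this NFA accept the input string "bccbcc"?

Answer: REJECT

Derivation:
start: ε-closure({0}) = {0,2}
'b' @ 1: {1,2,3,4}
'c' @ 2: {5,6}
'c' @ 3: {7}  [accepting]
'b' @ 4: {}  — state set empty
rest 'cc' ignored (set empty)
end set {} — state 7 not in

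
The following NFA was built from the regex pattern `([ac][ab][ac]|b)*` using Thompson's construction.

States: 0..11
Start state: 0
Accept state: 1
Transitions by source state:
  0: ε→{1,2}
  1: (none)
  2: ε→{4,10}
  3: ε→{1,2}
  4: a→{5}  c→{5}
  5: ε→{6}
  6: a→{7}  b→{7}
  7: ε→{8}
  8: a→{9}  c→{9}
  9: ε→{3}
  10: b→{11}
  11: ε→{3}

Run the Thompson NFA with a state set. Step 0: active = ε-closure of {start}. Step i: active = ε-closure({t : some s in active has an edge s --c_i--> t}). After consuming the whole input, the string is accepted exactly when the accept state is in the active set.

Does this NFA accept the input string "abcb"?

start: ε-closure({0}) = {0,1,2,4,10}
'a' @ 1: {5,6}
'b' @ 2: {7,8}
'c' @ 3: {1,2,3,4,9,10}  ✓accept
'b' @ 4: {1,2,3,4,10,11}  ✓accept
after full input: {1,2,3,4,10,11}  (accept=1 in)

Answer: ACCEPT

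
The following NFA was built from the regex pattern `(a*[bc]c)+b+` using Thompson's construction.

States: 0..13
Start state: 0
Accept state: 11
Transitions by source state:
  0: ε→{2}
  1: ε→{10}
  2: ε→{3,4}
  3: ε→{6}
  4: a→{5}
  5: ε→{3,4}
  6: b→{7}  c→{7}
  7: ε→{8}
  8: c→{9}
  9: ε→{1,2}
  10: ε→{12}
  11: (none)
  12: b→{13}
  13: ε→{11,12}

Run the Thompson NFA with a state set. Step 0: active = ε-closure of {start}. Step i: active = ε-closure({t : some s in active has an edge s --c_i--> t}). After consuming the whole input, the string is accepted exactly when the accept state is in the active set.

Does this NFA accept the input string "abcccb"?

Answer: ACCEPT

Steps:
start: ε-closure({0}) = {0,2,3,4,6}
'a' @ 1: {3,4,5,6}
'b' @ 2: {7,8}
'c' @ 3: {1,2,3,4,6,9,10,12}
'c' @ 4: {7,8}
'c' @ 5: {1,2,3,4,6,9,10,12}
'b' @ 6: {7,8,11,12,13}  [accepting]
after full input: {7,8,11,12,13}  (accept=11 in)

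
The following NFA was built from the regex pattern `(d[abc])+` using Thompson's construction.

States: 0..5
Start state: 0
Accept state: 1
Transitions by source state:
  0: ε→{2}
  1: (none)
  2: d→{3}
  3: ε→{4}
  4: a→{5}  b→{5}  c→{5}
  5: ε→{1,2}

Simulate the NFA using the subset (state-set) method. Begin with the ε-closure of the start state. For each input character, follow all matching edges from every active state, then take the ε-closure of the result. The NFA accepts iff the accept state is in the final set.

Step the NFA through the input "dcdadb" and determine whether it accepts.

S₀ = ε-closure({0}) = {0,2}
'd' @ 1: {3,4}
'c' @ 2: {1,2,5}  (accept∈set)
'd' @ 3: {3,4}
'a' @ 4: {1,2,5}  (accept∈set)
'd' @ 5: {3,4}
'b' @ 6: {1,2,5}  (accept∈set)
final: {1,2,5}; accept 1 in set

Answer: ACCEPT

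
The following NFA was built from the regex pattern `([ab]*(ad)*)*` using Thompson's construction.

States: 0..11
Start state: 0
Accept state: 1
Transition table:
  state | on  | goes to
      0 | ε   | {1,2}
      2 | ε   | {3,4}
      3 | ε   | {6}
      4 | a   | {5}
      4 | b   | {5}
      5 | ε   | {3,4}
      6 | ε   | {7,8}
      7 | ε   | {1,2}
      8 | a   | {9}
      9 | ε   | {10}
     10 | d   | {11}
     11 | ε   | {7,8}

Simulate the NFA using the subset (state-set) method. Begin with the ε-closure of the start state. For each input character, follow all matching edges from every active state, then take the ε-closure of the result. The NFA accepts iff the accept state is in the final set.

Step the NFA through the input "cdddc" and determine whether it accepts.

S₀ = ε-closure({0}) = {0,1,2,3,4,6,7,8}
'c' @ 1: {}  — state set empty
rest 'dddc' ignored (set empty)
end set {} — state 1 not in

Answer: REJECT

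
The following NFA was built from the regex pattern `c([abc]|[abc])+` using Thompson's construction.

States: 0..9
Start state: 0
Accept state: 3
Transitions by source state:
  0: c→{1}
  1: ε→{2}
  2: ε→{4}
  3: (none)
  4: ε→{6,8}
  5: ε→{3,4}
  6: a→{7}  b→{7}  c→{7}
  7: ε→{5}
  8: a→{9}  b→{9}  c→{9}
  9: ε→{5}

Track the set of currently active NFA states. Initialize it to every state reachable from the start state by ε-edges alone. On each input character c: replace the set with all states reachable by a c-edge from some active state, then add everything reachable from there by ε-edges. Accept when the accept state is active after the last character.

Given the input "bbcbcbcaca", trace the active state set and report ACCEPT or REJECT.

S₀ = ε-closure({0}) = {0}
'b' @ 1: {}  — dead — no transitions
rest 'bcbcbcaca' ignored (set empty)
end set {} — state 3 not in

Answer: REJECT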